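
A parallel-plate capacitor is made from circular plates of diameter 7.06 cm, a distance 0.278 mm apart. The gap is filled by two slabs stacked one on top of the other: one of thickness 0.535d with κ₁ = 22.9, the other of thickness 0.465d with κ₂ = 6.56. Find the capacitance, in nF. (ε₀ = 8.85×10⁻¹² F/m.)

A = π(7.06/2 cm)² = 3.91×10⁻³ m².
Stacked slabs ⇒ two capacitors in series, each with the full plate area.
C₁ = κ₁ε₀A/d₁ = 22.9 × 8.85×10⁻¹² × 3.91×10⁻³ / 1.49×10⁻⁴ = 5.33×10⁻⁹ F.
C₂ = κ₂ε₀A/d₂ = 6.56 × 8.85×10⁻¹² × 3.91×10⁻³ / 1.29×10⁻⁴ = 1.76×10⁻⁹ F.
C = (1/C₁ + 1/C₂)⁻¹ = 1.32×10⁻⁹ F.

C ≈ 1.32 nF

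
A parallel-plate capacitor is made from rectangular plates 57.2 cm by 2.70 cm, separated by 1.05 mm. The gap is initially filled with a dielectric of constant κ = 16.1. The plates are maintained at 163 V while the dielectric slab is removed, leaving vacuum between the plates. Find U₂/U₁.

Battery connected ⇒ V is held fixed.
C₂ = 0.0621 C₁ and U = ½CV², so U₂/U₁ = C₂/C₁ = 0.0621.

0.0621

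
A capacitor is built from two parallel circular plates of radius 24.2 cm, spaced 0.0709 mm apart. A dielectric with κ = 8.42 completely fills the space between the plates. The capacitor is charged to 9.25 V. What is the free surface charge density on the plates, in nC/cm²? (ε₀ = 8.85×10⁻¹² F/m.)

0.972 nC/cm²

A = π(24.2 cm)² = 0.184 m².
C = κε₀A/d = 8.42 × 8.85×10⁻¹² × 0.184 / 7.09×10⁻⁵ = 1.93×10⁻⁷ F.
σ = Q/A = CV/A = 1.93×10⁻⁷ × 9.25 / 0.184 = 9.72×10⁻⁶ C/m².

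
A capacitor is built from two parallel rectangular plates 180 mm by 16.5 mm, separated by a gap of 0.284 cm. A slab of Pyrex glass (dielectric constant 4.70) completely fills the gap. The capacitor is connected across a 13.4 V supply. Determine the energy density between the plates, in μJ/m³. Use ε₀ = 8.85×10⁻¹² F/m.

E = V/d = 13.4 / 2.84×10⁻³ = 4.72×10³ V/m.
u = ½κε₀E² = ½ × 4.70 × 8.85×10⁻¹² × (4.72×10³)² = 4.63×10⁻⁴ J/m³.

463 μJ/m³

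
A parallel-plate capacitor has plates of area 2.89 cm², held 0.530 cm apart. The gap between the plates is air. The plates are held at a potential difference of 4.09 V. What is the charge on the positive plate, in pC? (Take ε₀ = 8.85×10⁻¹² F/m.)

Q ≈ 1.97 pC

A = 2.89 cm² = 2.89×10⁻⁴ m².
C = ε₀A/d = 8.85×10⁻¹² × 2.89×10⁻⁴ / 5.30×10⁻³ = 4.83×10⁻¹³ F.
Q = CV = 4.83×10⁻¹³ × 4.09 = 1.97×10⁻¹² C.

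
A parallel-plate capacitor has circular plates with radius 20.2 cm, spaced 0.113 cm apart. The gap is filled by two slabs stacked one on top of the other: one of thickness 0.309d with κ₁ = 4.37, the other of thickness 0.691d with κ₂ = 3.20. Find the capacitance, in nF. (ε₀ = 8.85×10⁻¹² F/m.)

C ≈ 3.50 nF

A = π(20.2 cm)² = 0.128 m².
Stacked slabs ⇒ two capacitors in series, each with the full plate area.
C₁ = κ₁ε₀A/d₁ = 4.37 × 8.85×10⁻¹² × 0.128 / 3.49×10⁻⁴ = 1.42×10⁻⁸ F.
C₂ = κ₂ε₀A/d₂ = 3.20 × 8.85×10⁻¹² × 0.128 / 7.81×10⁻⁴ = 4.65×10⁻⁹ F.
C = (1/C₁ + 1/C₂)⁻¹ = 3.50×10⁻⁹ F.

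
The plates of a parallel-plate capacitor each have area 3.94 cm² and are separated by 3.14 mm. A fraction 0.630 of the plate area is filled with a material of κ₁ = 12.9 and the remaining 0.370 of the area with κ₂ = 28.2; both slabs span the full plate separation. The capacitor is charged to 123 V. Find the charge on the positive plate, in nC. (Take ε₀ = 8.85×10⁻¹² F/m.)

2.54 nC

A = 3.94 cm² = 3.94×10⁻⁴ m².
Side-by-side slabs ⇒ two capacitors in parallel, each spanning the full gap.
C₁ = κ₁ε₀A₁/d = 12.9 × 8.85×10⁻¹² × 2.48×10⁻⁴ / 3.14×10⁻³ = 9.02×10⁻¹² F.
C₂ = κ₂ε₀A₂/d = 28.2 × 8.85×10⁻¹² × 1.46×10⁻⁴ / 3.14×10⁻³ = 1.16×10⁻¹¹ F.
C = C₁ + C₂ = 2.06×10⁻¹¹ F.
Q = CV = 2.06×10⁻¹¹ × 123 = 2.54×10⁻⁹ C.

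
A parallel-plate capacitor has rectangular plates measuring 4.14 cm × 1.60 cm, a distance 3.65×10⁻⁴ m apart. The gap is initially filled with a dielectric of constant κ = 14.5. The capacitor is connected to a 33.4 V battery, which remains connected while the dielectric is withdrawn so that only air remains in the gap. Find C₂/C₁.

C₂/C₁ ≈ 0.0690

C = κε₀A/d scales with κ, so C₂/C₁ = 1/κ = 1/14.5 = 0.0690.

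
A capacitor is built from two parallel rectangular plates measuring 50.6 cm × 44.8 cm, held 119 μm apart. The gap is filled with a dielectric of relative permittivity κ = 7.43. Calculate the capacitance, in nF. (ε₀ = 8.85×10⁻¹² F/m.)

A = 50.6 × 44.8 cm² = 0.227 m².
C = κε₀A/d = 7.43 × 8.85×10⁻¹² × 0.227 / 1.19×10⁻⁴ = 1.25×10⁻⁷ F.

C ≈ 125 nF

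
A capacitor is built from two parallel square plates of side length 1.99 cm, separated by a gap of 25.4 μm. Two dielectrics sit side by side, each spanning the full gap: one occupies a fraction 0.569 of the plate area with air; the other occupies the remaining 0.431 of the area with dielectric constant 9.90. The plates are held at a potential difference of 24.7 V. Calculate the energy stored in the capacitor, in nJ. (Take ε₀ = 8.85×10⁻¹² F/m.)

U ≈ 204 nJ

A = (1.99 cm)² = 3.96×10⁻⁴ m².
Side-by-side slabs ⇒ two capacitors in parallel, each spanning the full gap.
C₁ = κ₁ε₀A₁/d = 1.00 × 8.85×10⁻¹² × 2.25×10⁻⁴ / 2.54×10⁻⁵ = 7.85×10⁻¹¹ F.
C₂ = κ₂ε₀A₂/d = 9.90 × 8.85×10⁻¹² × 1.71×10⁻⁴ / 2.54×10⁻⁵ = 5.89×10⁻¹⁰ F.
C = C₁ + C₂ = 6.67×10⁻¹⁰ F.
U = ½CV² = ½ × 6.67×10⁻¹⁰ × (24.7)² = 2.04×10⁻⁷ J.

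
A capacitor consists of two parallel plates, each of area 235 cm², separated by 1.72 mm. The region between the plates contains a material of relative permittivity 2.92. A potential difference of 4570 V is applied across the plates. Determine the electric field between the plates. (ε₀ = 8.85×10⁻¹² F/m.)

E = V/d = 4570 / 1.72×10⁻³ = 2.66×10⁶ V/m.

E ≈ 2.66 MV/m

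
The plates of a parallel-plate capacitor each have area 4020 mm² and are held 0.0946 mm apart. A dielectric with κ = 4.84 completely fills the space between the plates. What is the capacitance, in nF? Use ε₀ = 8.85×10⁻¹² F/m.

A = 4020 mm² = 4.02×10⁻³ m².
C = κε₀A/d = 4.84 × 8.85×10⁻¹² × 4.02×10⁻³ / 9.46×10⁻⁵ = 1.82×10⁻⁹ F.

1.82 nF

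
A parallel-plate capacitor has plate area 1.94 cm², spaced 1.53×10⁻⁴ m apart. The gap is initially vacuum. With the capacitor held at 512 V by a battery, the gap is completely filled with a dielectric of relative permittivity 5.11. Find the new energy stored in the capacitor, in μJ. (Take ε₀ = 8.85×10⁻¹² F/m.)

7.52 μJ

A = 1.94 cm² = 1.94×10⁻⁴ m².
Initially C₁ = ε₀A/d = 8.85×10⁻¹² × 1.94×10⁻⁴ / 1.53×10⁻⁴ = 1.12×10⁻¹¹ F.
U₁ = 1.47×10⁻⁶ J.
Battery connected ⇒ V is held fixed. C₂ = 5.11 C₁ and U = ½CV², so U₂/U₁ = C₂/C₁ = 5.11.
U₂ = 5.11 × 1.47×10⁻⁶ = 7.52×10⁻⁶ J.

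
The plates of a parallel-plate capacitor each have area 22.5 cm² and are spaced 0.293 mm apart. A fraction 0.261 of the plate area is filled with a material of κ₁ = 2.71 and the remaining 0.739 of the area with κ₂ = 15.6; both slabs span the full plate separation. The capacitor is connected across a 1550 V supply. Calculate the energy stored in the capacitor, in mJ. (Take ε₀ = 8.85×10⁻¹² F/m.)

0.999 mJ

A = 22.5 cm² = 2.25×10⁻³ m².
Side-by-side slabs ⇒ two capacitors in parallel, each spanning the full gap.
C₁ = κ₁ε₀A₁/d = 2.71 × 8.85×10⁻¹² × 5.87×10⁻⁴ / 2.93×10⁻⁴ = 4.81×10⁻¹¹ F.
C₂ = κ₂ε₀A₂/d = 15.6 × 8.85×10⁻¹² × 1.66×10⁻³ / 2.93×10⁻⁴ = 7.83×10⁻¹⁰ F.
C = C₁ + C₂ = 8.32×10⁻¹⁰ F.
U = ½CV² = ½ × 8.32×10⁻¹⁰ × (1550)² = 9.99×10⁻⁴ J.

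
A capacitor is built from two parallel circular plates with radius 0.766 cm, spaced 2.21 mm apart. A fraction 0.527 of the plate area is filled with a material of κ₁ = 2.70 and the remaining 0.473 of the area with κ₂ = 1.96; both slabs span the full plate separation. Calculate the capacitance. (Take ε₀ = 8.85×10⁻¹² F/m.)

A = π(0.766 cm)² = 1.84×10⁻⁴ m².
Side-by-side slabs ⇒ two capacitors in parallel, each spanning the full gap.
C₁ = κ₁ε₀A₁/d = 2.70 × 8.85×10⁻¹² × 9.71×10⁻⁵ / 2.21×10⁻³ = 1.05×10⁻¹² F.
C₂ = κ₂ε₀A₂/d = 1.96 × 8.85×10⁻¹² × 8.72×10⁻⁵ / 2.21×10⁻³ = 6.84×10⁻¹³ F.
C = C₁ + C₂ = 1.73×10⁻¹² F.

C ≈ 1.73 pF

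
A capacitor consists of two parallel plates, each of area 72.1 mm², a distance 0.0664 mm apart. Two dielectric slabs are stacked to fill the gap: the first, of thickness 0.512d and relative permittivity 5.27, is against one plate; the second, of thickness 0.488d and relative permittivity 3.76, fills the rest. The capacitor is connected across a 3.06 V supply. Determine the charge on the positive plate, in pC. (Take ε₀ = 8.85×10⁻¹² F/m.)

A = 72.1 mm² = 7.21×10⁻⁵ m².
Stacked slabs ⇒ two capacitors in series, each with the full plate area.
C₁ = κ₁ε₀A/d₁ = 5.27 × 8.85×10⁻¹² × 7.21×10⁻⁵ / 3.40×10⁻⁵ = 9.89×10⁻¹¹ F.
C₂ = κ₂ε₀A/d₂ = 3.76 × 8.85×10⁻¹² × 7.21×10⁻⁵ / 3.24×10⁻⁵ = 7.40×10⁻¹¹ F.
C = (1/C₁ + 1/C₂)⁻¹ = 4.23×10⁻¹¹ F.
Q = CV = 4.23×10⁻¹¹ × 3.06 = 1.30×10⁻¹⁰ C.

Q ≈ 130 pC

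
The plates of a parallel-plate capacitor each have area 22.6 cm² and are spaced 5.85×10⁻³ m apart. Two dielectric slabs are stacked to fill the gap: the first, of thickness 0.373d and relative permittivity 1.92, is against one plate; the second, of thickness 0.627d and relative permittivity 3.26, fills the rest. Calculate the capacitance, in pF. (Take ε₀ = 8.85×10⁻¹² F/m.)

8.84 pF

A = 22.6 cm² = 2.26×10⁻³ m².
Stacked slabs ⇒ two capacitors in series, each with the full plate area.
C₁ = κ₁ε₀A/d₁ = 1.92 × 8.85×10⁻¹² × 2.26×10⁻³ / 2.18×10⁻³ = 1.76×10⁻¹¹ F.
C₂ = κ₂ε₀A/d₂ = 3.26 × 8.85×10⁻¹² × 2.26×10⁻³ / 3.67×10⁻³ = 1.78×10⁻¹¹ F.
C = (1/C₁ + 1/C₂)⁻¹ = 8.84×10⁻¹² F.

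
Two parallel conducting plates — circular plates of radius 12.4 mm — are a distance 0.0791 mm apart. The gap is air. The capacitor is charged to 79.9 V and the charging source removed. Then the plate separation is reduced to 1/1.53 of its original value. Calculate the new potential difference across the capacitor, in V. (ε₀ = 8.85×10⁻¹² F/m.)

A = π(12.4 mm)² = 4.83×10⁻⁴ m².
Initially C₁ = ε₀A/d = 8.85×10⁻¹² × 4.83×10⁻⁴ / 7.91×10⁻⁵ = 5.40×10⁻¹¹ F.
V₁ = 79.9 V.
Isolated ⇒ Q is held fixed. C₂ = 1.53 C₁ and V = Q/C, so V₂/V₁ = C₁/C₂ = 0.654.
V₂ = 0.654 × 79.9 = 52.2 V.

V ≈ 52.2 V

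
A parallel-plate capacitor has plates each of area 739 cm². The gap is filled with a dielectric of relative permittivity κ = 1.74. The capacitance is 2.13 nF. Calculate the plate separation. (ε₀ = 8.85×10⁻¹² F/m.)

A = 739 cm² = 7.39×10⁻² m².
d = κε₀A/C = 1.74 × 8.85×10⁻¹² × 7.39×10⁻² / 2.13×10⁻⁹ = 5.34×10⁻⁴ m.

d ≈ 0.534 mm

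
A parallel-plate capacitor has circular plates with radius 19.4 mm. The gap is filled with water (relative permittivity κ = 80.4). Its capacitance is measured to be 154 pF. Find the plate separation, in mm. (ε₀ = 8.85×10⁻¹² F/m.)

d ≈ 5.46 mm

A = π(19.4 mm)² = 1.18×10⁻³ m².
d = κε₀A/C = 80.4 × 8.85×10⁻¹² × 1.18×10⁻³ / 1.54×10⁻¹⁰ = 5.46×10⁻³ m.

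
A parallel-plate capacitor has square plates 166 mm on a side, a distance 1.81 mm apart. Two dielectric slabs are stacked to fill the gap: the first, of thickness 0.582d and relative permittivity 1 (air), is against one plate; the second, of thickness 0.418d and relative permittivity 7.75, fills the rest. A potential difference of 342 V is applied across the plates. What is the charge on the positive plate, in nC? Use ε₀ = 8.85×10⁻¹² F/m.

72.5 nC

A = (166 mm)² = 2.76×10⁻² m².
Stacked slabs ⇒ two capacitors in series, each with the full plate area.
C₁ = κ₁ε₀A/d₁ = 1.00 × 8.85×10⁻¹² × 2.76×10⁻² / 1.05×10⁻³ = 2.32×10⁻¹⁰ F.
C₂ = κ₂ε₀A/d₂ = 7.75 × 8.85×10⁻¹² × 2.76×10⁻² / 7.57×10⁻⁴ = 2.50×10⁻⁹ F.
C = (1/C₁ + 1/C₂)⁻¹ = 2.12×10⁻¹⁰ F.
Q = CV = 2.12×10⁻¹⁰ × 342 = 7.25×10⁻⁸ C.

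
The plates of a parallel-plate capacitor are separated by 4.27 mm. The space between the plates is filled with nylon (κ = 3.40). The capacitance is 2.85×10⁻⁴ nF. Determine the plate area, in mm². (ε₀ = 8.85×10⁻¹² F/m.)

A = Cd/(κε₀) = 2.85×10⁻¹³ × 4.27×10⁻³ / (3.40 × 8.85×10⁻¹²) = 4.04×10⁻⁵ m².

40.4 mm²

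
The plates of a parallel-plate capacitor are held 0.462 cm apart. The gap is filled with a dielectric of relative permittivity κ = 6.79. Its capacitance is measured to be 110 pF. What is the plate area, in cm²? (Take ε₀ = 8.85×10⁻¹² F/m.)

A = Cd/(κε₀) = 1.10×10⁻¹⁰ × 4.62×10⁻³ / (6.79 × 8.85×10⁻¹²) = 8.46×10⁻³ m².

A ≈ 84.6 cm²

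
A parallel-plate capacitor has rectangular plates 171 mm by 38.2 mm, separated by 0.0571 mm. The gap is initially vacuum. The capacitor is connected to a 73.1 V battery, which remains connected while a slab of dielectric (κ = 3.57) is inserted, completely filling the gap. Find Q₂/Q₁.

Q₂/Q₁ ≈ 3.57

Battery connected ⇒ V is held fixed.
C₂ = 3.57 C₁ and Q = CV, so Q₂/Q₁ = C₂/C₁ = 3.57.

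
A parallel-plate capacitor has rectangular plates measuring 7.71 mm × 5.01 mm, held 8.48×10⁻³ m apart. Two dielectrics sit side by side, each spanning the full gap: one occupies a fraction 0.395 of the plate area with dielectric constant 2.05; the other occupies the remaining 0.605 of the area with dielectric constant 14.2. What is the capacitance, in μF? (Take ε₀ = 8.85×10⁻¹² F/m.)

A = 7.71 × 5.01 mm² = 3.86×10⁻⁵ m².
Side-by-side slabs ⇒ two capacitors in parallel, each spanning the full gap.
C₁ = κ₁ε₀A₁/d = 2.05 × 8.85×10⁻¹² × 1.53×10⁻⁵ / 8.48×10⁻³ = 3.26×10⁻¹⁴ F.
C₂ = κ₂ε₀A₂/d = 14.2 × 8.85×10⁻¹² × 2.34×10⁻⁵ / 8.48×10⁻³ = 3.46×10⁻¹³ F.
C = C₁ + C₂ = 3.79×10⁻¹³ F.

3.79×10⁻⁷ μF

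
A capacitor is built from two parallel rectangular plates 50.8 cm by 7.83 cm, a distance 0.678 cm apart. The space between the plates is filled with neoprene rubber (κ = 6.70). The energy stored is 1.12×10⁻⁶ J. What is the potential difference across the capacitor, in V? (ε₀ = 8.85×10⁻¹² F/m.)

80.2 V

A = 50.8 × 7.83 cm² = 3.98×10⁻² m².
C = κε₀A/d = 6.70 × 8.85×10⁻¹² × 3.98×10⁻² / 6.78×10⁻³ = 3.48×10⁻¹⁰ F.
V = √(2U/C) = √(2 × 1.12×10⁻⁶ / 3.48×10⁻¹⁰) = 80.2 V.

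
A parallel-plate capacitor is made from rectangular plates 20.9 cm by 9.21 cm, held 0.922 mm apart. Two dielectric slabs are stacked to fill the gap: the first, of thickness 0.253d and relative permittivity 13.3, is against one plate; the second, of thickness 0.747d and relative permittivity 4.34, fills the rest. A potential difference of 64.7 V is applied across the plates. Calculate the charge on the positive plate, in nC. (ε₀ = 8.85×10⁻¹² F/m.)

A = 20.9 × 9.21 cm² = 1.92×10⁻² m².
Stacked slabs ⇒ two capacitors in series, each with the full plate area.
C₁ = κ₁ε₀A/d₁ = 13.3 × 8.85×10⁻¹² × 1.92×10⁻² / 2.33×10⁻⁴ = 9.71×10⁻⁹ F.
C₂ = κ₂ε₀A/d₂ = 4.34 × 8.85×10⁻¹² × 1.92×10⁻² / 6.89×10⁻⁴ = 1.07×10⁻⁹ F.
C = (1/C₁ + 1/C₂)⁻¹ = 9.67×10⁻¹⁰ F.
Q = CV = 9.67×10⁻¹⁰ × 64.7 = 6.25×10⁻⁸ C.

62.5 nC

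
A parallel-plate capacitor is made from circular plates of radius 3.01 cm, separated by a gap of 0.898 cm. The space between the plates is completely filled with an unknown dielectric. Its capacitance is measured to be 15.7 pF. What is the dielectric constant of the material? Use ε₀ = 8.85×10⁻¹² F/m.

A = π(3.01 cm)² = 2.85×10⁻³ m².
κ = Cd/(ε₀A) = 1.57×10⁻¹¹ × 8.98×10⁻³ / (8.85×10⁻¹² × 2.85×10⁻³) = 5.60.

5.60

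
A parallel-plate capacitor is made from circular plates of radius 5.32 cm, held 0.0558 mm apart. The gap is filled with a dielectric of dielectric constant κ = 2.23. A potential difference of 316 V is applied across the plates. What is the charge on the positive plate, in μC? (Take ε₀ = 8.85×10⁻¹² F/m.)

A = π(5.32 cm)² = 8.89×10⁻³ m².
C = κε₀A/d = 2.23 × 8.85×10⁻¹² × 8.89×10⁻³ / 5.58×10⁻⁵ = 3.14×10⁻⁹ F.
Q = CV = 3.14×10⁻⁹ × 316 = 9.94×10⁻⁷ C.

Q ≈ 0.994 μC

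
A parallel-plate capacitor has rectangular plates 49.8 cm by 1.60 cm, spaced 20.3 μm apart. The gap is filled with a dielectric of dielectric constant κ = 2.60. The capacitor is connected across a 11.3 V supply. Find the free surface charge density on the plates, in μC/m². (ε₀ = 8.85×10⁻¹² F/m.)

A = 49.8 × 1.60 cm² = 7.97×10⁻³ m².
C = κε₀A/d = 2.60 × 8.85×10⁻¹² × 7.97×10⁻³ / 2.03×10⁻⁵ = 9.03×10⁻⁹ F.
σ = Q/A = CV/A = 9.03×10⁻⁹ × 11.3 / 7.97×10⁻³ = 1.28×10⁻⁵ C/m².

σ ≈ 12.8 μC/m²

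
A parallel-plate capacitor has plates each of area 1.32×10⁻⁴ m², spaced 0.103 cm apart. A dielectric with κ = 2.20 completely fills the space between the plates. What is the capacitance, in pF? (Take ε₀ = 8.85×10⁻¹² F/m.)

C = κε₀A/d = 2.20 × 8.85×10⁻¹² × 1.32×10⁻⁴ / 1.03×10⁻³ = 2.50×10⁻¹² F.

C ≈ 2.50 pF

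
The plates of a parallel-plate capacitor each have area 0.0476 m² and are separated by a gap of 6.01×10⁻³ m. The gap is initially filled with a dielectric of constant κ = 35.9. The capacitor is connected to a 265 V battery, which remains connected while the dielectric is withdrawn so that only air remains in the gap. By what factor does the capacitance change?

C₂/C₁ ≈ 0.0279

C = κε₀A/d scales with κ, so C₂/C₁ = 1/κ = 1/35.9 = 0.0279.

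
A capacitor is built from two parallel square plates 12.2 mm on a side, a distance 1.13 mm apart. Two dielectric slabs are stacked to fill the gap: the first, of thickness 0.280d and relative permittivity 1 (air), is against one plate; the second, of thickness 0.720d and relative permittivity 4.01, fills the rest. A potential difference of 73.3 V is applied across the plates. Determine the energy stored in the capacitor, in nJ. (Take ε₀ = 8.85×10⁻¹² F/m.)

6.81 nJ

A = (12.2 mm)² = 1.49×10⁻⁴ m².
Stacked slabs ⇒ two capacitors in series, each with the full plate area.
C₁ = κ₁ε₀A/d₁ = 1.00 × 8.85×10⁻¹² × 1.49×10⁻⁴ / 3.16×10⁻⁴ = 4.16×10⁻¹² F.
C₂ = κ₂ε₀A/d₂ = 4.01 × 8.85×10⁻¹² × 1.49×10⁻⁴ / 8.14×10⁻⁴ = 6.49×10⁻¹² F.
C = (1/C₁ + 1/C₂)⁻¹ = 2.54×10⁻¹² F.
U = ½CV² = ½ × 2.54×10⁻¹² × (73.3)² = 6.81×10⁻⁹ J.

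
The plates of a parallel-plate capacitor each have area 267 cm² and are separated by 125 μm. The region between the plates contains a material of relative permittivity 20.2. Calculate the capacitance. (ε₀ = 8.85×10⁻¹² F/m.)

A = 267 cm² = 2.67×10⁻² m².
C = κε₀A/d = 20.2 × 8.85×10⁻¹² × 2.67×10⁻² / 1.25×10⁻⁴ = 3.82×10⁻⁸ F.

38.2 nF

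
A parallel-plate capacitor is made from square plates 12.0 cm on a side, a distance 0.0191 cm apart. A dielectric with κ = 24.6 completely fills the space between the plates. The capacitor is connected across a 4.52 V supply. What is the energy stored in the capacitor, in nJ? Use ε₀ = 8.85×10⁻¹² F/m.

U ≈ 168 nJ

A = (12.0 cm)² = 1.44×10⁻² m².
C = κε₀A/d = 24.6 × 8.85×10⁻¹² × 1.44×10⁻² / 1.91×10⁻⁴ = 1.64×10⁻⁸ F.
U = ½CV² = ½ × 1.64×10⁻⁸ × (4.52)² = 1.68×10⁻⁷ J.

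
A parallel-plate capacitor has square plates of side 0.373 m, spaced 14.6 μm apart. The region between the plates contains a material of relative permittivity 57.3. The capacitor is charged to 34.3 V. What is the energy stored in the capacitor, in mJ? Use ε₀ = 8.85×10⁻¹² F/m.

A = (0.373 m)² = 0.139 m².
C = κε₀A/d = 57.3 × 8.85×10⁻¹² × 0.139 / 1.46×10⁻⁵ = 4.83×10⁻⁶ F.
U = ½CV² = ½ × 4.83×10⁻⁶ × (34.3)² = 2.84×10⁻³ J.

2.84 mJ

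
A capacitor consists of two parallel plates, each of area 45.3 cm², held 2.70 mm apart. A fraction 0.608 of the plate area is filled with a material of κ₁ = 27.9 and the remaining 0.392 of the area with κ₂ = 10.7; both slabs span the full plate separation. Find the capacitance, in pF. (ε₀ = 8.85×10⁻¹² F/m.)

C ≈ 314 pF

A = 45.3 cm² = 4.53×10⁻³ m².
Side-by-side slabs ⇒ two capacitors in parallel, each spanning the full gap.
C₁ = κ₁ε₀A₁/d = 27.9 × 8.85×10⁻¹² × 2.75×10⁻³ / 2.70×10⁻³ = 2.52×10⁻¹⁰ F.
C₂ = κ₂ε₀A₂/d = 10.7 × 8.85×10⁻¹² × 1.78×10⁻³ / 2.70×10⁻³ = 6.23×10⁻¹¹ F.
C = C₁ + C₂ = 3.14×10⁻¹⁰ F.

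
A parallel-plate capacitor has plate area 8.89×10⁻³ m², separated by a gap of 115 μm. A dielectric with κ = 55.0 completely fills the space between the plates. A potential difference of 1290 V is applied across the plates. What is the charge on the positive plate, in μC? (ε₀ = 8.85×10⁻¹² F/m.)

48.5 μC

C = κε₀A/d = 55.0 × 8.85×10⁻¹² × 8.89×10⁻³ / 1.15×10⁻⁴ = 3.76×10⁻⁸ F.
Q = CV = 3.76×10⁻⁸ × 1290 = 4.85×10⁻⁵ C.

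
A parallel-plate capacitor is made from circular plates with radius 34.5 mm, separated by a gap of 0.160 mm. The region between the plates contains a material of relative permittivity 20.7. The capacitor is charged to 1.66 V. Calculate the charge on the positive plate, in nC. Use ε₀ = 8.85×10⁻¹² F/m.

A = π(34.5 mm)² = 3.74×10⁻³ m².
C = κε₀A/d = 20.7 × 8.85×10⁻¹² × 3.74×10⁻³ / 1.60×10⁻⁴ = 4.28×10⁻⁹ F.
Q = CV = 4.28×10⁻⁹ × 1.66 = 7.11×10⁻⁹ C.

7.11 nC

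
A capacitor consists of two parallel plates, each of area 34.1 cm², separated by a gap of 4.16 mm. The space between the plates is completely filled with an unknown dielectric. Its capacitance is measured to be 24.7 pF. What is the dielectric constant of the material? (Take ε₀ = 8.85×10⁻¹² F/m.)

3.40

A = 34.1 cm² = 3.41×10⁻³ m².
κ = Cd/(ε₀A) = 2.47×10⁻¹¹ × 4.16×10⁻³ / (8.85×10⁻¹² × 3.41×10⁻³) = 3.40.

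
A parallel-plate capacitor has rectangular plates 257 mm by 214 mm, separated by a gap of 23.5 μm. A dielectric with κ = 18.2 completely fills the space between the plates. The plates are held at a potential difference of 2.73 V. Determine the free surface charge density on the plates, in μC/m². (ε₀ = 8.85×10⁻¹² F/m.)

A = 257 × 214 mm² = 5.50×10⁻² m².
C = κε₀A/d = 18.2 × 8.85×10⁻¹² × 5.50×10⁻² / 2.35×10⁻⁵ = 3.77×10⁻⁷ F.
σ = Q/A = CV/A = 3.77×10⁻⁷ × 2.73 / 5.50×10⁻² = 1.87×10⁻⁵ C/m².

σ ≈ 18.7 μC/m²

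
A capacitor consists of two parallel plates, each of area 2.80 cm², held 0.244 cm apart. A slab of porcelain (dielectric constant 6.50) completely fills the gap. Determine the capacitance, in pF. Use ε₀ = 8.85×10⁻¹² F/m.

C ≈ 6.60 pF

A = 2.80 cm² = 2.80×10⁻⁴ m².
C = κε₀A/d = 6.50 × 8.85×10⁻¹² × 2.80×10⁻⁴ / 2.44×10⁻³ = 6.60×10⁻¹² F.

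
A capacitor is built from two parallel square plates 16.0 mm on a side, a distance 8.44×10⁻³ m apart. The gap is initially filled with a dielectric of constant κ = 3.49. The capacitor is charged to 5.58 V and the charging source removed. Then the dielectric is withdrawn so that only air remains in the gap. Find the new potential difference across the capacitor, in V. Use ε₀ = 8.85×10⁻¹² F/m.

V ≈ 19.5 V

A = (16.0 mm)² = 2.56×10⁻⁴ m².
Initially C₁ = κε₀A/d = 3.49 × 8.85×10⁻¹² × 2.56×10⁻⁴ / 8.44×10⁻³ = 9.37×10⁻¹³ F.
V₁ = 5.58 V.
Isolated ⇒ Q is held fixed. C₂ = 0.287 C₁ and V = Q/C, so V₂/V₁ = C₁/C₂ = 3.49.
V₂ = 3.49 × 5.58 = 19.5 V.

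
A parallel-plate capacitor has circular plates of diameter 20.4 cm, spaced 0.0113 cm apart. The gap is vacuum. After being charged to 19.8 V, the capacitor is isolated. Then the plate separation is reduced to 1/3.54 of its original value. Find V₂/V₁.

0.282

Isolated ⇒ Q is held fixed.
C₂ = 3.54 C₁ and V = Q/C, so V₂/V₁ = C₁/C₂ = 0.282.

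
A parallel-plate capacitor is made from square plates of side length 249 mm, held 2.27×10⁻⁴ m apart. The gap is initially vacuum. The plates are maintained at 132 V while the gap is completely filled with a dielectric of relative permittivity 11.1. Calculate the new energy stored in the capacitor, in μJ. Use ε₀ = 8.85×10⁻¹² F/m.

A = (249 mm)² = 6.20×10⁻² m².
Initially C₁ = ε₀A/d = 8.85×10⁻¹² × 6.20×10⁻² / 2.27×10⁻⁴ = 2.42×10⁻⁹ F.
U₁ = 2.11×10⁻⁵ J.
Battery connected ⇒ V is held fixed. C₂ = 11.1 C₁ and U = ½CV², so U₂/U₁ = C₂/C₁ = 11.1.
U₂ = 11.1 × 2.11×10⁻⁵ = 2.34×10⁻⁴ J.

234 μJ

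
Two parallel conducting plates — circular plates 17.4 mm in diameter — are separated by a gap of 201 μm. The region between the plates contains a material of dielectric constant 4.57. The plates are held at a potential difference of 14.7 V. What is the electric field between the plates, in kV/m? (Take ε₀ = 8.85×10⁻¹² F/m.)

E ≈ 73.1 kV/m

E = V/d = 14.7 / 2.01×10⁻⁴ = 7.31×10⁴ V/m.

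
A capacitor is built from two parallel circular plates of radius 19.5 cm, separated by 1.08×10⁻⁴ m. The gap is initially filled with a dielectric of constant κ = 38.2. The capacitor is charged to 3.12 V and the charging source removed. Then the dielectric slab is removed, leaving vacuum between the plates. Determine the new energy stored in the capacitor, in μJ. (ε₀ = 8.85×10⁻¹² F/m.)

U ≈ 69.5 μJ

A = π(19.5 cm)² = 0.119 m².
Initially C₁ = κε₀A/d = 38.2 × 8.85×10⁻¹² × 0.119 / 1.08×10⁻⁴ = 3.74×10⁻⁷ F.
U₁ = 1.82×10⁻⁶ J.
Isolated ⇒ Q is held fixed. C₂ = 0.0262 C₁ and U = Q²/(2C), so U₂/U₁ = C₁/C₂ = 38.2.
U₂ = 38.2 × 1.82×10⁻⁶ = 6.95×10⁻⁵ J.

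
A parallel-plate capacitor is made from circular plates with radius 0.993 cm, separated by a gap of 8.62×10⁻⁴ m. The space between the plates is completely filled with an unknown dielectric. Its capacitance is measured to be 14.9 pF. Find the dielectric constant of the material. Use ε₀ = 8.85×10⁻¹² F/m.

κ ≈ 4.68

A = π(0.993 cm)² = 3.10×10⁻⁴ m².
κ = Cd/(ε₀A) = 1.49×10⁻¹¹ × 8.62×10⁻⁴ / (8.85×10⁻¹² × 3.10×10⁻⁴) = 4.68.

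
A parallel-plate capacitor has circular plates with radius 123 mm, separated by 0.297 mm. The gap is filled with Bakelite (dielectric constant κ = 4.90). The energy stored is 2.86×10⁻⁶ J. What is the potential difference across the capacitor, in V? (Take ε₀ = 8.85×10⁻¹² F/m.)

A = π(123 mm)² = 4.75×10⁻² m².
C = κε₀A/d = 4.90 × 8.85×10⁻¹² × 4.75×10⁻² / 2.97×10⁻⁴ = 6.94×10⁻⁹ F.
V = √(2U/C) = √(2 × 2.86×10⁻⁶ / 6.94×10⁻⁹) = 28.7 V.

28.7 V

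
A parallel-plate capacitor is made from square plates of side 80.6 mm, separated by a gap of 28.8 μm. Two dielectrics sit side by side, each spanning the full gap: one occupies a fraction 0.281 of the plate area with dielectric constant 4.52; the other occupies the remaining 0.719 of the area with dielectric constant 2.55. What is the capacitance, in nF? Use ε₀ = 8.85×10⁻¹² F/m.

6.20 nF

A = (80.6 mm)² = 6.50×10⁻³ m².
Side-by-side slabs ⇒ two capacitors in parallel, each spanning the full gap.
C₁ = κ₁ε₀A₁/d = 4.52 × 8.85×10⁻¹² × 1.83×10⁻³ / 2.88×10⁻⁵ = 2.54×10⁻⁹ F.
C₂ = κ₂ε₀A₂/d = 2.55 × 8.85×10⁻¹² × 4.67×10⁻³ / 2.88×10⁻⁵ = 3.66×10⁻⁹ F.
C = C₁ + C₂ = 6.20×10⁻⁹ F.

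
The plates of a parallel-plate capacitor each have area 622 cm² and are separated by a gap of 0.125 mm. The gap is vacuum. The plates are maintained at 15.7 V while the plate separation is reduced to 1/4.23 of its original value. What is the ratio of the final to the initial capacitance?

C = ε₀A/d scales as 1/d, so C₂/C₁ = d₁/d₂ = 4.23.

4.23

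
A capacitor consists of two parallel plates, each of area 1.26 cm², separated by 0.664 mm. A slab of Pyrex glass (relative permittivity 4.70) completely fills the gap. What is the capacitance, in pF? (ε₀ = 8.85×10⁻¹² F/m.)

C ≈ 7.89 pF

A = 1.26 cm² = 1.26×10⁻⁴ m².
C = κε₀A/d = 4.70 × 8.85×10⁻¹² × 1.26×10⁻⁴ / 6.64×10⁻⁴ = 7.89×10⁻¹² F.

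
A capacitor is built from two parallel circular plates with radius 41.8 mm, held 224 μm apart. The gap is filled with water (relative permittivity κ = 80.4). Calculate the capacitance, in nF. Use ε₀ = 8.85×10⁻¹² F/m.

17.4 nF

A = π(41.8 mm)² = 5.49×10⁻³ m².
C = κε₀A/d = 80.4 × 8.85×10⁻¹² × 5.49×10⁻³ / 2.24×10⁻⁴ = 1.74×10⁻⁸ F.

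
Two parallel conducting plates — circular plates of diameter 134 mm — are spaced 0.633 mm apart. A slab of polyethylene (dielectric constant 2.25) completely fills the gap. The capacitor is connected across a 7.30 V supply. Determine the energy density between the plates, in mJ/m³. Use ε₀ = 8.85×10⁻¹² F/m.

1.32 mJ/m³

E = V/d = 7.30 / 6.33×10⁻⁴ = 1.15×10⁴ V/m.
u = ½κε₀E² = ½ × 2.25 × 8.85×10⁻¹² × (1.15×10⁴)² = 1.32×10⁻³ J/m³.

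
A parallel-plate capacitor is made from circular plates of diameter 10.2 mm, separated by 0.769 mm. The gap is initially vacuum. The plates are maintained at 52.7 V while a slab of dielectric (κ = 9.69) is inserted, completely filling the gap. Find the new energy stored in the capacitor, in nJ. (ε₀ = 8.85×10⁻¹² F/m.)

U ≈ 12.7 nJ

A = π(10.2/2 mm)² = 8.17×10⁻⁵ m².
Initially C₁ = ε₀A/d = 8.85×10⁻¹² × 8.17×10⁻⁵ / 7.69×10⁻⁴ = 9.40×10⁻¹³ F.
U₁ = 1.31×10⁻⁹ J.
Battery connected ⇒ V is held fixed. C₂ = 9.69 C₁ and U = ½CV², so U₂/U₁ = C₂/C₁ = 9.69.
U₂ = 9.69 × 1.31×10⁻⁹ = 1.27×10⁻⁸ J.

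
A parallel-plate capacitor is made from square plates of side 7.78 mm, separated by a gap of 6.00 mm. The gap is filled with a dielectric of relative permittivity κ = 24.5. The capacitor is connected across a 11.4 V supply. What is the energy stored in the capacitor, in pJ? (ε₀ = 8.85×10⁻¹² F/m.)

A = (7.78 mm)² = 6.05×10⁻⁵ m².
C = κε₀A/d = 24.5 × 8.85×10⁻¹² × 6.05×10⁻⁵ / 6.00×10⁻³ = 2.19×10⁻¹² F.
U = ½CV² = ½ × 2.19×10⁻¹² × (11.4)² = 1.42×10⁻¹⁰ J.

142 pJ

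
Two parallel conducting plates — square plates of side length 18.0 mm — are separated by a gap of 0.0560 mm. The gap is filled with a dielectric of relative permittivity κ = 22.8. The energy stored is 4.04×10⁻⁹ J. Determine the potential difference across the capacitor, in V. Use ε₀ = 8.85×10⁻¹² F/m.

A = (18.0 mm)² = 3.24×10⁻⁴ m².
C = κε₀A/d = 22.8 × 8.85×10⁻¹² × 3.24×10⁻⁴ / 5.60×10⁻⁵ = 1.17×10⁻⁹ F.
V = √(2U/C) = √(2 × 4.04×10⁻⁹ / 1.17×10⁻⁹) = 2.63 V.

2.63 V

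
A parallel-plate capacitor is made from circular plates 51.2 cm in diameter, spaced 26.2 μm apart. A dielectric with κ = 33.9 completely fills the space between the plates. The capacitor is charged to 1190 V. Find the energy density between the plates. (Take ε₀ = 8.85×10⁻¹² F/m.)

3.09×10¹¹ μJ/m³

E = V/d = 1190 / 2.62×10⁻⁵ = 4.54×10⁷ V/m.
u = ½κε₀E² = ½ × 33.9 × 8.85×10⁻¹² × (4.54×10⁷)² = 3.09×10⁵ J/m³.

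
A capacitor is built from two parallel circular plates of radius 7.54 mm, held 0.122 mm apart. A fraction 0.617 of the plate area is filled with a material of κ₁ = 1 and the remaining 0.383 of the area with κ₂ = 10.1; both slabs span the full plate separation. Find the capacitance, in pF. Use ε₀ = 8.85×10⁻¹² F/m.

A = π(7.54 mm)² = 1.79×10⁻⁴ m².
Side-by-side slabs ⇒ two capacitors in parallel, each spanning the full gap.
C₁ = κ₁ε₀A₁/d = 1.00 × 8.85×10⁻¹² × 1.10×10⁻⁴ / 1.22×10⁻⁴ = 7.99×10⁻¹² F.
C₂ = κ₂ε₀A₂/d = 10.1 × 8.85×10⁻¹² × 6.84×10⁻⁵ / 1.22×10⁻⁴ = 5.01×10⁻¹¹ F.
C = C₁ + C₂ = 5.81×10⁻¹¹ F.

58.1 pF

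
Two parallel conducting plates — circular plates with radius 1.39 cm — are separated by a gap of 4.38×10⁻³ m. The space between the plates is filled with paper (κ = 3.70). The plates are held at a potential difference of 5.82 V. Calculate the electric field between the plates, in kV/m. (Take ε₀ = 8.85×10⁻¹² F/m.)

E = V/d = 5.82 / 4.38×10⁻³ = 1.33×10³ V/m.

1.33 kV/m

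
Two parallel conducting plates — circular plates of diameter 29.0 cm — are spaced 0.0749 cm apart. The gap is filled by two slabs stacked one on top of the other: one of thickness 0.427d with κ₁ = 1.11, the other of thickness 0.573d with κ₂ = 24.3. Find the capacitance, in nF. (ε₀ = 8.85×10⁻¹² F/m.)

C ≈ 1.91 nF

A = π(29.0/2 cm)² = 6.61×10⁻² m².
Stacked slabs ⇒ two capacitors in series, each with the full plate area.
C₁ = κ₁ε₀A/d₁ = 1.11 × 8.85×10⁻¹² × 6.61×10⁻² / 3.20×10⁻⁴ = 2.03×10⁻⁹ F.
C₂ = κ₂ε₀A/d₂ = 24.3 × 8.85×10⁻¹² × 6.61×10⁻² / 4.29×10⁻⁴ = 3.31×10⁻⁸ F.
C = (1/C₁ + 1/C₂)⁻¹ = 1.91×10⁻⁹ F.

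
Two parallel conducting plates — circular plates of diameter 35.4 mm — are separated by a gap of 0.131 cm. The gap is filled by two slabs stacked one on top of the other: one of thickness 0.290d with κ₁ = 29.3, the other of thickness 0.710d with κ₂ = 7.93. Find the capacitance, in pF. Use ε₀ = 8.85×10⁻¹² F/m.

A = π(35.4/2 mm)² = 9.84×10⁻⁴ m².
Stacked slabs ⇒ two capacitors in series, each with the full plate area.
C₁ = κ₁ε₀A/d₁ = 29.3 × 8.85×10⁻¹² × 9.84×10⁻⁴ / 3.80×10⁻⁴ = 6.72×10⁻¹⁰ F.
C₂ = κ₂ε₀A/d₂ = 7.93 × 8.85×10⁻¹² × 9.84×10⁻⁴ / 9.30×10⁻⁴ = 7.43×10⁻¹¹ F.
C = (1/C₁ + 1/C₂)⁻¹ = 6.69×10⁻¹¹ F.

66.9 pF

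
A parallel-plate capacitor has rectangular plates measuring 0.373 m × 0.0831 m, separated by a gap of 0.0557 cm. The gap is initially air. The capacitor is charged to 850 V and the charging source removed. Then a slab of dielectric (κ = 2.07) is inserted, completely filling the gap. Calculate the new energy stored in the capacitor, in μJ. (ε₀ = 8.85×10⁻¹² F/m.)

U ≈ 85.9 μJ

A = 0.373 × 0.0831 m² = 3.10×10⁻² m².
Initially C₁ = ε₀A/d = 8.85×10⁻¹² × 3.10×10⁻² / 5.57×10⁻⁴ = 4.92×10⁻¹⁰ F.
U₁ = 1.78×10⁻⁴ J.
Isolated ⇒ Q is held fixed. C₂ = 2.07 C₁ and U = Q²/(2C), so U₂/U₁ = C₁/C₂ = 0.483.
U₂ = 0.483 × 1.78×10⁻⁴ = 8.59×10⁻⁵ J.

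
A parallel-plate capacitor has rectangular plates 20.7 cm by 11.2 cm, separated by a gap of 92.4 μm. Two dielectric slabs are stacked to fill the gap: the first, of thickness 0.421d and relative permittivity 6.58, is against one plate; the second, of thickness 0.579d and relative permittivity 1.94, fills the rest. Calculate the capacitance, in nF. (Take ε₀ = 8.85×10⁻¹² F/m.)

A = 20.7 × 11.2 cm² = 2.32×10⁻² m².
Stacked slabs ⇒ two capacitors in series, each with the full plate area.
C₁ = κ₁ε₀A/d₁ = 6.58 × 8.85×10⁻¹² × 2.32×10⁻² / 3.89×10⁻⁵ = 3.47×10⁻⁸ F.
C₂ = κ₂ε₀A/d₂ = 1.94 × 8.85×10⁻¹² × 2.32×10⁻² / 5.35×10⁻⁵ = 7.44×10⁻⁹ F.
C = (1/C₁ + 1/C₂)⁻¹ = 6.13×10⁻⁹ F.

6.13 nF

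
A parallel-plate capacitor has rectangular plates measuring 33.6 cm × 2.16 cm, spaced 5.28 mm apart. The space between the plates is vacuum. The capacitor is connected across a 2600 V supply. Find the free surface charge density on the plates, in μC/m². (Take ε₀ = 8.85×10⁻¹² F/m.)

4.36 μC/m²

A = 33.6 × 2.16 cm² = 7.26×10⁻³ m².
C = ε₀A/d = 8.85×10⁻¹² × 7.26×10⁻³ / 5.28×10⁻³ = 1.22×10⁻¹¹ F.
σ = Q/A = CV/A = 1.22×10⁻¹¹ × 2600 / 7.26×10⁻³ = 4.36×10⁻⁶ C/m².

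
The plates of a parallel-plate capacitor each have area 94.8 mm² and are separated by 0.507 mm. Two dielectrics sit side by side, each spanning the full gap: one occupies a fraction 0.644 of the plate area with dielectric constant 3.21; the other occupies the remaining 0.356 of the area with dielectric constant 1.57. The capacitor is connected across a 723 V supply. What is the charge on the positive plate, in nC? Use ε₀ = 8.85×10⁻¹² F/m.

Q ≈ 3.14 nC

A = 94.8 mm² = 9.48×10⁻⁵ m².
Side-by-side slabs ⇒ two capacitors in parallel, each spanning the full gap.
C₁ = κ₁ε₀A₁/d = 3.21 × 8.85×10⁻¹² × 6.11×10⁻⁵ / 5.07×10⁻⁴ = 3.42×10⁻¹² F.
C₂ = κ₂ε₀A₂/d = 1.57 × 8.85×10⁻¹² × 3.37×10⁻⁵ / 5.07×10⁻⁴ = 9.25×10⁻¹³ F.
C = C₁ + C₂ = 4.35×10⁻¹² F.
Q = CV = 4.35×10⁻¹² × 723 = 3.14×10⁻⁹ C.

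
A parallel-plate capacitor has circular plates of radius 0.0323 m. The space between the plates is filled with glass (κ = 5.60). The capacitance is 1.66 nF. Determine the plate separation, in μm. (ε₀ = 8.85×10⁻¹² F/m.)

A = π(0.0323 m)² = 3.28×10⁻³ m².
d = κε₀A/C = 5.60 × 8.85×10⁻¹² × 3.28×10⁻³ / 1.66×10⁻⁹ = 9.79×10⁻⁵ m.

d ≈ 97.9 μm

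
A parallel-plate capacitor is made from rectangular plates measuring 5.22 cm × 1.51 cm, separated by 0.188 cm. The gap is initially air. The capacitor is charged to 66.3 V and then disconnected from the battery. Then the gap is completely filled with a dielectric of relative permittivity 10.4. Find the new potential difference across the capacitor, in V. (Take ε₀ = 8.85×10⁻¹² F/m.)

6.38 V

A = 5.22 × 1.51 cm² = 7.88×10⁻⁴ m².
Initially C₁ = ε₀A/d = 8.85×10⁻¹² × 7.88×10⁻⁴ / 1.88×10⁻³ = 3.71×10⁻¹² F.
V₁ = 66.3 V.
Isolated ⇒ Q is held fixed. C₂ = 10.4 C₁ and V = Q/C, so V₂/V₁ = C₁/C₂ = 0.0962.
V₂ = 0.0962 × 66.3 = 6.38 V.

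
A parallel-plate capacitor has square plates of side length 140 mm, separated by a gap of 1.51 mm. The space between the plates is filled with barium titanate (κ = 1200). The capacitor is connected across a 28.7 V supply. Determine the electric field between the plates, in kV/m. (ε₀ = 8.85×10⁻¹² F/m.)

E ≈ 19.0 kV/m

E = V/d = 28.7 / 1.51×10⁻³ = 1.90×10⁴ V/m.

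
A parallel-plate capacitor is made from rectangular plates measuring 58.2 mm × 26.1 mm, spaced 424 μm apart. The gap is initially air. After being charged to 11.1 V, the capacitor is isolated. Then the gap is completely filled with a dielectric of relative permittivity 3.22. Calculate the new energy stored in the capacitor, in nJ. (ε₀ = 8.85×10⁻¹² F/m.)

A = 58.2 × 26.1 mm² = 1.52×10⁻³ m².
Initially C₁ = ε₀A/d = 8.85×10⁻¹² × 1.52×10⁻³ / 4.24×10⁻⁴ = 3.17×10⁻¹¹ F.
U₁ = 1.95×10⁻⁹ J.
Isolated ⇒ Q is held fixed. C₂ = 3.22 C₁ and U = Q²/(2C), so U₂/U₁ = C₁/C₂ = 0.311.
U₂ = 0.311 × 1.95×10⁻⁹ = 6.07×10⁻¹⁰ J.

U ≈ 0.607 nJ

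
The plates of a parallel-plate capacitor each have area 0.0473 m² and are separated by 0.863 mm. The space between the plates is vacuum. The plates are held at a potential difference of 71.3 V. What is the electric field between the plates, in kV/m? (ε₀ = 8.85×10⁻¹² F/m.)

E ≈ 82.6 kV/m

E = V/d = 71.3 / 8.63×10⁻⁴ = 8.26×10⁴ V/m.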